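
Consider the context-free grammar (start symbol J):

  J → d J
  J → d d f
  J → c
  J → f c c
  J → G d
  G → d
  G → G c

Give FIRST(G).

{ d }

G → d contributes {d}.
From G → G c: add FIRST(G) = { d }.
Union: FIRST(G) = { d }.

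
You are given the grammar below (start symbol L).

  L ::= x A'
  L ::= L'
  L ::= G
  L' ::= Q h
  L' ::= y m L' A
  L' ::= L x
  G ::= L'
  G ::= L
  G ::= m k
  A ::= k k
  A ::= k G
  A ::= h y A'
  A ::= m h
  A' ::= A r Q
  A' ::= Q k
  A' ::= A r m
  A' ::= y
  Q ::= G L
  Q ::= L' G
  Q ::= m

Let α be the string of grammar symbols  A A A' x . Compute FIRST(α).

Add FIRST(A) = { h, k, m }; A is not nullable, stop.

{ h, k, m }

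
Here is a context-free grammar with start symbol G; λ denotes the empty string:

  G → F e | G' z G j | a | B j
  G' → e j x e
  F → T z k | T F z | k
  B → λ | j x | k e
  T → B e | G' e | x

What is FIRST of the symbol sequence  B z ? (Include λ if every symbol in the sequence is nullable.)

Add FIRST(B)\{λ} = { j, k }; B is nullable, continue.
z is a terminal; add {z} and stop.

{ j, k, z }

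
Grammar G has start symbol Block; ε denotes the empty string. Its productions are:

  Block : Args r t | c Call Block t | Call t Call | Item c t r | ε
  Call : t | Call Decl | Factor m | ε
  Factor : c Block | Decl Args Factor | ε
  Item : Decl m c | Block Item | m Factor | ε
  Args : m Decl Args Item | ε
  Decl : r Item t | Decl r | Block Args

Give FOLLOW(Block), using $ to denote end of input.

{ $, c, m, r, t }

Block is the start symbol, so $ ∈ FOLLOW(Block).
In Block : c Call Block t: add FIRST(t) = { t }.
In Factor : c Block: Block is at the end, add FOLLOW(Factor) = { $, c, m, r, t }.
In Item : Block Item: add FIRST(Item)\{ε} = { c, m, r, t }.
  Since Item is nullable, also add FOLLOW(Item) = { $, c, m, r, t }.
In Decl : Block Args: add FIRST(Args)\{ε} = { m }.
  Since Args is nullable, also add FOLLOW(Decl) = { $, c, m, r, t }.
Union: FOLLOW(Block) = { $, c, m, r, t }.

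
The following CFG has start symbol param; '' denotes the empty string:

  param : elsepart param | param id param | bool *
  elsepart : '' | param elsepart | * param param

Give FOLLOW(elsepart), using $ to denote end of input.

{ *, bool }

In param : elsepart param: add FIRST(param) = { *, bool }.
In elsepart : param elsepart: elsepart is at the end, add FOLLOW(elsepart) = { *, bool }.
Union: FOLLOW(elsepart) = { *, bool }.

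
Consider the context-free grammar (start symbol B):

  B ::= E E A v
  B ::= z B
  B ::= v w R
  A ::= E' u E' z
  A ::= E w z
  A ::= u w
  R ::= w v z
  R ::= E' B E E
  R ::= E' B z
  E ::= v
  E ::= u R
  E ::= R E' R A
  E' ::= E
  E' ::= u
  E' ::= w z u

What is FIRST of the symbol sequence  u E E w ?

{ u }

u is a terminal; add {u} and stop.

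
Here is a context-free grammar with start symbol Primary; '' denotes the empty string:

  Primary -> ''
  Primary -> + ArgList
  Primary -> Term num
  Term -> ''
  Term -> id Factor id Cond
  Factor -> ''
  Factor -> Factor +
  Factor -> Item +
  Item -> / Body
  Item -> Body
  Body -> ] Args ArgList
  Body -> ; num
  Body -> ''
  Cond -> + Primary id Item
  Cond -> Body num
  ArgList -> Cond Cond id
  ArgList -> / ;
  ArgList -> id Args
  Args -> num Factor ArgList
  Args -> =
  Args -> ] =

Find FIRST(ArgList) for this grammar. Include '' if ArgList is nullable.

{ +, /, ;, ], id, num }

From ArgList -> Cond Cond id: add FIRST(Cond) = { +, ;, ], num }.
ArgList -> / ; contributes {/}.
ArgList -> id Args contributes {id}.
Union: FIRST(ArgList) = { +, /, ;, ], id, num }.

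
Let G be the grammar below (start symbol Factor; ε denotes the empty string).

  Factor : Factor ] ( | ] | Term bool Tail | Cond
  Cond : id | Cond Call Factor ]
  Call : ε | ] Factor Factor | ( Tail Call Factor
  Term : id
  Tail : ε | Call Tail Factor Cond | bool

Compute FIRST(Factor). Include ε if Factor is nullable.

From Factor : Factor ] (: add FIRST(Factor) = { ], id }.
Factor : ] contributes {]}.
From Factor : Term bool Tail: add FIRST(Term) = { id }.
From Factor : Cond: add FIRST(Cond) = { id }.
Union: FIRST(Factor) = { ], id }.

{ ], id }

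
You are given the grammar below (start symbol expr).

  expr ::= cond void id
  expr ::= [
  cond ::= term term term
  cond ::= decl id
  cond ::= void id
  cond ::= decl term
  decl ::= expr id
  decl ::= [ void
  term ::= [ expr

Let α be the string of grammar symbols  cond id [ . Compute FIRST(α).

{ [, void }

Add FIRST(cond) = { [, void }; cond is not nullable, stop.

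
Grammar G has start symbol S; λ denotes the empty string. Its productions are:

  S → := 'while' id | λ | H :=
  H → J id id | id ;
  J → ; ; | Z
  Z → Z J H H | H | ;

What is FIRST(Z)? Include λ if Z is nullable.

From Z → Z J H H: add FIRST(Z) = { ;, id }.
From Z → H: add FIRST(H) = { ;, id }.
Z → ; contributes {;}.
Union: FIRST(Z) = { ;, id }.

{ ;, id }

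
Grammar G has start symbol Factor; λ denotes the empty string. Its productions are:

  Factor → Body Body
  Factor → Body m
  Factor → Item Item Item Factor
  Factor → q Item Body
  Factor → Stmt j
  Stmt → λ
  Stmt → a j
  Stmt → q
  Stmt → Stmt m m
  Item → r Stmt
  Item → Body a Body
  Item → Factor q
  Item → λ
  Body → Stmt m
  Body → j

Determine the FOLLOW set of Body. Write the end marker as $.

In Factor → Body Body: add FIRST(Body) = { a, j, m, q }.
In Factor → Body Body: Body is at the end, add FOLLOW(Factor) = { $, q }.
In Factor → Body m: add FIRST(m) = { m }.
In Factor → q Item Body: Body is at the end, add FOLLOW(Factor) = { $, q }.
In Item → Body a Body: add FIRST(a Body) = { a }.
In Item → Body a Body: Body is at the end, add FOLLOW(Item) = { a, j, m, q, r }.
Union: FOLLOW(Body) = { $, a, j, m, q, r }.

{ $, a, j, m, q, r }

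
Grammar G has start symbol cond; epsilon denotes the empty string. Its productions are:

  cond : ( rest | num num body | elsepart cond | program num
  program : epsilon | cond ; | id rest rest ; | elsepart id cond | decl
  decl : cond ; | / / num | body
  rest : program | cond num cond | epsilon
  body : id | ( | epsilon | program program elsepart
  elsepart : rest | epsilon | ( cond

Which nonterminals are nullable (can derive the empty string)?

{ body, decl, elsepart, program, rest }

Directly nullable (have an epsilon-production): program, rest, body, elsepart.
decl : body with every symbol nullable, so decl is nullable.
No other nonterminal has a production whose RHS symbols are all nullable.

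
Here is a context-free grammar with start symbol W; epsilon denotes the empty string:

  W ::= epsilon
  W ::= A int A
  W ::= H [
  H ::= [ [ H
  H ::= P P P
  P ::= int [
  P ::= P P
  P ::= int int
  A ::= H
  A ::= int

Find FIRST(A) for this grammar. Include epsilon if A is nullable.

{ [, int }

From A ::= H: add FIRST(H) = { [, int }.
A ::= int contributes {int}.
Union: FIRST(A) = { [, int }.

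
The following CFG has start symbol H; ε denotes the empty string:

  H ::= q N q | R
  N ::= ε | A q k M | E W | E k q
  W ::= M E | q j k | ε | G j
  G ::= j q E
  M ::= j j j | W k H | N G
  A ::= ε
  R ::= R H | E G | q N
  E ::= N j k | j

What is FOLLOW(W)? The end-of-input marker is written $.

{ $, j, k, q }

In N ::= E W: W is at the end, add FOLLOW(N) = { $, j, q }.
In M ::= W k H: add FIRST(k H) = { k }.
Union: FOLLOW(W) = { $, j, k, q }.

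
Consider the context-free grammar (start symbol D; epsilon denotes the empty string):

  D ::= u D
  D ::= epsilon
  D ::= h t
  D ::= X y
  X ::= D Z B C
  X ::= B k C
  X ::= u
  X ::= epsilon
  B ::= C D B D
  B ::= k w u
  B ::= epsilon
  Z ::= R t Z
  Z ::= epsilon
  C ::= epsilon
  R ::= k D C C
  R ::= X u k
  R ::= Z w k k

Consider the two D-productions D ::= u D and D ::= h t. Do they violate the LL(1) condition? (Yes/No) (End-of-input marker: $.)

No

FIRST(u D) = { u } and FIRST(h t) = { h }.
The FIRST sets are disjoint and neither alternative is nullable — no conflict.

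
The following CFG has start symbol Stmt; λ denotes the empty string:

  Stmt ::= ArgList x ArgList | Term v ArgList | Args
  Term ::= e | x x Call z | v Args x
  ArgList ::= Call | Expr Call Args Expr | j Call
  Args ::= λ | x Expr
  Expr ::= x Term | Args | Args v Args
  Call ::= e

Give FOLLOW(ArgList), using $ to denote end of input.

In Stmt ::= ArgList x ArgList: add FIRST(x ArgList) = { x }.
In Stmt ::= ArgList x ArgList: ArgList is at the end, add FOLLOW(Stmt) = { $ }.
In Stmt ::= Term v ArgList: ArgList is at the end, add FOLLOW(Stmt) = { $ }.
Union: FOLLOW(ArgList) = { $, x }.

{ $, x }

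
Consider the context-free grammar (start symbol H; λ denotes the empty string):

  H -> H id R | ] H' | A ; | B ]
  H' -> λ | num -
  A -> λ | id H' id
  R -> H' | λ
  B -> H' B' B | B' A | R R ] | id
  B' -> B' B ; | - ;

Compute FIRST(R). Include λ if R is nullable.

{ num, λ }

From R -> H': add FIRST(H') = { num, λ } (including λ since H' is nullable).
R -> λ contributes λ.
Union: FIRST(R) = { num, λ }.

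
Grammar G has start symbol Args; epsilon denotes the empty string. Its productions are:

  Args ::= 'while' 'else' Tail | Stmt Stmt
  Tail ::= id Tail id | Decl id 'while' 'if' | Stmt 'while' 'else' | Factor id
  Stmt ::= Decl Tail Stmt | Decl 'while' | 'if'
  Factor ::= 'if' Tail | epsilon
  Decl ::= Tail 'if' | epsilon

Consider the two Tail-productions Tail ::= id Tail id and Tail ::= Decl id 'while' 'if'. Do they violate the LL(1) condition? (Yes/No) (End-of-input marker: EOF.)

Yes

FIRST(id Tail id) = { id } and FIRST(Decl id 'while' 'if') = { 'if', 'while', id }.
Both contain id, so the two alternatives are not disjoint — LL(1) conflict.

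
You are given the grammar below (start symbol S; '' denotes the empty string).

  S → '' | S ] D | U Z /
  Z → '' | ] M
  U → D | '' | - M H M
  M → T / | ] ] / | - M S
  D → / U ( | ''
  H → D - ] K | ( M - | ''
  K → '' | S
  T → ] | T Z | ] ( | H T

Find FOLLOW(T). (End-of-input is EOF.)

{ /, ] }

In M → T /: add FIRST(/) = { / }.
In T → T Z: add FIRST(Z)\{''} = { ] }.
  Since Z is nullable, also add FOLLOW(T) = { /, ] }.
In T → H T: T is at the end, add FOLLOW(T) = { /, ] }.
Union: FOLLOW(T) = { /, ] }.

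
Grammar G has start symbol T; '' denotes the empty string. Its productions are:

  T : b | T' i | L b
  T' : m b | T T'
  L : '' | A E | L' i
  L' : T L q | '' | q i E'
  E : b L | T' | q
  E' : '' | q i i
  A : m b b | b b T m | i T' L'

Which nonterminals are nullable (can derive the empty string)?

Directly nullable (have an ''-production): L, L', E'.
No other nonterminal has a production whose RHS symbols are all nullable.

{ E', L, L' }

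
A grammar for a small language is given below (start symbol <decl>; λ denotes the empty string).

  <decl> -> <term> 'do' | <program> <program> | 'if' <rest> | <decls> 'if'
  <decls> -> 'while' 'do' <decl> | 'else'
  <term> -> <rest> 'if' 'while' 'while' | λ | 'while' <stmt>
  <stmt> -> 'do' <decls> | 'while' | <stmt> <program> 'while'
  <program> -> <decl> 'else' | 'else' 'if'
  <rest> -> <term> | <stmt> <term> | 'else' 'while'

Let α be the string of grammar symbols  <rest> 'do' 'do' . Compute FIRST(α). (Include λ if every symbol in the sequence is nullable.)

Add FIRST(<rest>)\{λ} = { 'do', 'else', 'if', 'while' }; <rest> is nullable, continue.
'do' is a terminal; add {'do'} and stop.

{ 'do', 'else', 'if', 'while' }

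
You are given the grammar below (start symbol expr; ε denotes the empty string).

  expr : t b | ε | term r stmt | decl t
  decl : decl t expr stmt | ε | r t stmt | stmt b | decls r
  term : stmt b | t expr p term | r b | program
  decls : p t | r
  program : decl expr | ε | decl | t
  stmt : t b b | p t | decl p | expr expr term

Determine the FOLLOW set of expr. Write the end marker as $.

expr is the start symbol, so $ ∈ FOLLOW(expr).
In decl : decl t expr stmt: add FIRST(stmt)\{ε} = { b, p, r, t }.
  Since stmt is nullable, also add FOLLOW(decl) = { $, b, p, r, t }.
In term : t expr p term: add FIRST(p term) = { p }.
In program : decl expr: expr is at the end, add FOLLOW(program) = { $, b, p, r, t }.
In stmt : expr expr term: add FIRST(expr term)\{ε} = { b, p, r, t }.
  Since expr term is nullable, also add FOLLOW(stmt) = { $, b, p, r, t }.
In stmt : expr expr term: add FIRST(term)\{ε} = { b, p, r, t }.
  Since term is nullable, also add FOLLOW(stmt) = { $, b, p, r, t }.
Union: FOLLOW(expr) = { $, b, p, r, t }.

{ $, b, p, r, t }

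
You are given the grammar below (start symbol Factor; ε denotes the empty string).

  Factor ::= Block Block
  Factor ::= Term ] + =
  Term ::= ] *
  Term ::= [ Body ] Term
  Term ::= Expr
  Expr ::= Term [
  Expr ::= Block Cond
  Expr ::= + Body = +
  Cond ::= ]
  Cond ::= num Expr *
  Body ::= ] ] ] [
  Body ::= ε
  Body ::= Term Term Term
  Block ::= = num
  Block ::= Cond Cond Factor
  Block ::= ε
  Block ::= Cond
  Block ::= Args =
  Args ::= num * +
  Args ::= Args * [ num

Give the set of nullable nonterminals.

Directly nullable (have an ε-production): Body, Block.
Factor ::= Block Block with every symbol nullable, so Factor is nullable.
No other nonterminal has a production whose RHS symbols are all nullable.

{ Block, Body, Factor }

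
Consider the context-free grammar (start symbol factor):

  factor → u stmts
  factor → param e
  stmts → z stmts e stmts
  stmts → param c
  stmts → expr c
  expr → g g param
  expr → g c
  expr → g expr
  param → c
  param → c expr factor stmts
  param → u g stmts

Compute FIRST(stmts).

{ c, g, u, z }

stmts → z stmts e stmts contributes {z}.
From stmts → param c: add FIRST(param) = { c, u }.
From stmts → expr c: add FIRST(expr) = { g }.
Union: FIRST(stmts) = { c, g, u, z }.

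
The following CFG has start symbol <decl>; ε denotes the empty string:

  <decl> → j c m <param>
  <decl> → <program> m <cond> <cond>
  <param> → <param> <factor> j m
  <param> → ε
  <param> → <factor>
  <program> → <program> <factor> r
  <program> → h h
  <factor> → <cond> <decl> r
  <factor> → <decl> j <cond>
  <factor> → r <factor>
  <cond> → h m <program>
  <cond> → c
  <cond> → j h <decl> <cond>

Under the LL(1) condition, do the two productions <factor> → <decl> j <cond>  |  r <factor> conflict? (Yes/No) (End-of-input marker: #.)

No

FIRST(<decl> j <cond>) = { h, j } and FIRST(r <factor>) = { r }.
The FIRST sets are disjoint and neither alternative is nullable — no conflict.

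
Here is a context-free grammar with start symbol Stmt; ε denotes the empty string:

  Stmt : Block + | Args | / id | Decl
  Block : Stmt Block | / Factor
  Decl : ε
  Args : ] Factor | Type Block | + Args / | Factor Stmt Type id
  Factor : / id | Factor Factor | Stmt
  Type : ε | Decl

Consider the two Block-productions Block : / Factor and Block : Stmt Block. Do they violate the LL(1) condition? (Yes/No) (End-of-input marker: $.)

FIRST(/ Factor) = { / } and FIRST(Stmt Block) = { +, /, ], id }.
Both contain /, so the two alternatives are not disjoint — LL(1) conflict.

Yes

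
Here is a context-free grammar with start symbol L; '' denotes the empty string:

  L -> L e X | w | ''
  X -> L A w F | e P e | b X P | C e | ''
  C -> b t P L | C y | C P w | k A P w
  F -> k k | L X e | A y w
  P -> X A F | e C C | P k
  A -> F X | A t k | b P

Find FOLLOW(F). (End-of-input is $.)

{ $, b, e, k, t, w, y }

In X -> L A w F: F is at the end, add FOLLOW(X) = { $, b, e, k, t, w, y }.
In P -> X A F: F is at the end, add FOLLOW(P) = { $, b, e, k, t, w, y }.
In A -> F X: add FIRST(X)\{''} = { b, e, k, w }.
  Since X is nullable, also add FOLLOW(A) = { b, e, k, t, w, y }.
Union: FOLLOW(F) = { $, b, e, k, t, w, y }.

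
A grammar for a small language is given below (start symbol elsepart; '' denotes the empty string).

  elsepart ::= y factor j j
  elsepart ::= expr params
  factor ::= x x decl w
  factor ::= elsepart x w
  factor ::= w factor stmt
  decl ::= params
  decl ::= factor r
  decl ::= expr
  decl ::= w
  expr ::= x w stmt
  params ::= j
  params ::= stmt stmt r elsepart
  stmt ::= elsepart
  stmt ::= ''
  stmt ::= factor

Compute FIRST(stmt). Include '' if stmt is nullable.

From stmt ::= elsepart: add FIRST(elsepart) = { x, y }.
stmt ::= '' contributes ''.
From stmt ::= factor: add FIRST(factor) = { w, x, y }.
Union: FIRST(stmt) = { w, x, y, '' }.

{ w, x, y, '' }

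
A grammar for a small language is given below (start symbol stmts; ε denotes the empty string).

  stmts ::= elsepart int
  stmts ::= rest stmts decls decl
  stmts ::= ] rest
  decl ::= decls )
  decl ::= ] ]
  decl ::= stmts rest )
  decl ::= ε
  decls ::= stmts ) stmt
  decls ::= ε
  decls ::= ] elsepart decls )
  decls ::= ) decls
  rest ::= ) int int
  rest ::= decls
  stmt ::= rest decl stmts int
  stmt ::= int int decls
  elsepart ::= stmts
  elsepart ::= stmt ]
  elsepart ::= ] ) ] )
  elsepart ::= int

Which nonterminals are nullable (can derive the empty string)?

{ decl, decls, rest }

Directly nullable (have an ε-production): decl, decls.
rest ::= decls with every symbol nullable, so rest is nullable.
No other nonterminal has a production whose RHS symbols are all nullable.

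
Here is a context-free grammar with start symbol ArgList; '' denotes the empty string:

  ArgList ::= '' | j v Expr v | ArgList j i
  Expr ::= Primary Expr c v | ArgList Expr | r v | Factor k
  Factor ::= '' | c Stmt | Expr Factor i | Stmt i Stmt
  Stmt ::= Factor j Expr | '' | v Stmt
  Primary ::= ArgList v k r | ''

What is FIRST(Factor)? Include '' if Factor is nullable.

{ c, i, j, k, r, v, '' }

Factor ::= '' contributes ''.
Factor ::= c Stmt contributes {c}.
From Factor ::= Expr Factor i: add FIRST(Expr) = { c, i, j, k, r, v }.
From Factor ::= Stmt i Stmt: Stmt nullable, take FIRST(Stmt) ∪ {i} = { c, i, j, k, r, v }.
Union: FIRST(Factor) = { c, i, j, k, r, v, '' }.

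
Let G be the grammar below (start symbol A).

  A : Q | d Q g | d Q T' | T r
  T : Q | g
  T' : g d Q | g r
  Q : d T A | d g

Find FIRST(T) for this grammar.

From T : Q: add FIRST(Q) = { d }.
T : g contributes {g}.
Union: FIRST(T) = { d, g }.

{ d, g }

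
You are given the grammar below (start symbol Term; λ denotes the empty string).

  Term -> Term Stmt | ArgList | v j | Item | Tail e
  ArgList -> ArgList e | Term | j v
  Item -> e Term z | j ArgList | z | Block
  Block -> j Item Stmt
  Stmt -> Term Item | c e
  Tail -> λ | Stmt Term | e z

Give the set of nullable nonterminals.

{ Tail }

Directly nullable (have an λ-production): Tail.
No other nonterminal has a production whose RHS symbols are all nullable.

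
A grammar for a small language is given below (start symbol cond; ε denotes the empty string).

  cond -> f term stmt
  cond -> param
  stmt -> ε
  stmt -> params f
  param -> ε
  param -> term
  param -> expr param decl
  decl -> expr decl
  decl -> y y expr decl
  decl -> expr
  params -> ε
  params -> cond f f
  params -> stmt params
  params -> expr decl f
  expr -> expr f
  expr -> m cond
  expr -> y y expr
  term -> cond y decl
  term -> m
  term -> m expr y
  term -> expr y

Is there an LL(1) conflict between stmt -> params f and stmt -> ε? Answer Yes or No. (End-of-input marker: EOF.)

FIRST(params f) = { f, m, y } and FIRST(ε) = { ε }.
The second alternative is nullable and FOLLOW(stmt) = { EOF, f, m, y } shares f with FIRST of the first — conflict.

Yes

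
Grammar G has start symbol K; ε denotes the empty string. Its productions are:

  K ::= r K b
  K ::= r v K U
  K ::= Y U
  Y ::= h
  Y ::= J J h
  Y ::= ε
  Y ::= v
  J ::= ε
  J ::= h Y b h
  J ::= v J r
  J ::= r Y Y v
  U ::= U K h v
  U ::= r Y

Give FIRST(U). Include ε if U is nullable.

From U ::= U K h v: add FIRST(U) = { r }.
U ::= r Y contributes {r}.
Union: FIRST(U) = { r }.

{ r }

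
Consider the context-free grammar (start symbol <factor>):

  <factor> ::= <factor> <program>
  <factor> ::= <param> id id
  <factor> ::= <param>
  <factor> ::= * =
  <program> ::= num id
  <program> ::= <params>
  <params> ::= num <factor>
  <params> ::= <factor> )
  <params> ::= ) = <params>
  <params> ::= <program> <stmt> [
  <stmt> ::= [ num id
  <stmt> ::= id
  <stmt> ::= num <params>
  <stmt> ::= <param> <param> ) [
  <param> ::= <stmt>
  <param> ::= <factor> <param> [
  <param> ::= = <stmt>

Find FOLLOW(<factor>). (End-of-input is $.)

{ $, ), *, =, [, id, num }

<factor> is the start symbol, so $ ∈ FOLLOW(<factor>).
In <factor> ::= <factor> <program>: add FIRST(<program>) = { ), *, =, [, id, num }.
In <params> ::= num <factor>: <factor> is at the end, add FOLLOW(<params>) = { $, ), *, =, [, id, num }.
In <params> ::= <factor> ): add FIRST()) = { ) }.
In <param> ::= <factor> <param> [: add FIRST(<param> [) = { *, =, [, id, num }.
Union: FOLLOW(<factor>) = { $, ), *, =, [, id, num }.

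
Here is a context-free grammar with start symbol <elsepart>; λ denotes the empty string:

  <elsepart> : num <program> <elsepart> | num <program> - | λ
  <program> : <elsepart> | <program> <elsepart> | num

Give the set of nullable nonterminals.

Directly nullable (have an λ-production): <elsepart>.
<program> : <elsepart> with every symbol nullable, so <program> is nullable.

{ <elsepart>, <program> }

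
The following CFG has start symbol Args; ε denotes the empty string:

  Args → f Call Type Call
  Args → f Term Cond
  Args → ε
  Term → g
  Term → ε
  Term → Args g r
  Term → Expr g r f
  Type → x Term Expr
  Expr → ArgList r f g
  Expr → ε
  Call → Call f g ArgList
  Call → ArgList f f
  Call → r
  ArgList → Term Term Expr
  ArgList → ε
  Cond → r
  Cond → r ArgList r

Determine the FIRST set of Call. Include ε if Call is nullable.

{ f, g, r }

From Call → Call f g ArgList: add FIRST(Call) = { f, g, r }.
From Call → ArgList f f: ArgList nullable, take FIRST(ArgList) ∪ {f} = { f, g, r }.
Call → r contributes {r}.
Union: FIRST(Call) = { f, g, r }.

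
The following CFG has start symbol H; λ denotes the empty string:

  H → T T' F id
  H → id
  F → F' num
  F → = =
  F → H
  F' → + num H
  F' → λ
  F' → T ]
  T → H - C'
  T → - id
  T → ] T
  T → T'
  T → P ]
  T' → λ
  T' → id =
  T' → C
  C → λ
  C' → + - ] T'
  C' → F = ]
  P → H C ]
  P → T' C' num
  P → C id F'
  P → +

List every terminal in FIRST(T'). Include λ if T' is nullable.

T' → λ contributes λ.
T' → id = contributes {id}.
From T' → C: add FIRST(C) = { λ } (including λ since C is nullable).
Union: FIRST(T') = { id, λ }.

{ id, λ }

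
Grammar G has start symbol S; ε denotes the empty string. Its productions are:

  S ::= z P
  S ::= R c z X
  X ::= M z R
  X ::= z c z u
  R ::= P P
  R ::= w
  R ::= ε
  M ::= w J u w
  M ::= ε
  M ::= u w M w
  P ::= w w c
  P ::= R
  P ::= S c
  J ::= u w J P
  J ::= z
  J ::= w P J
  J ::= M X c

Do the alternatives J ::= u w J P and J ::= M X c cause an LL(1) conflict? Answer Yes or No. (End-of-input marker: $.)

Yes

FIRST(u w J P) = { u } and FIRST(M X c) = { u, w, z }.
Both contain u, so the two alternatives are not disjoint — LL(1) conflict.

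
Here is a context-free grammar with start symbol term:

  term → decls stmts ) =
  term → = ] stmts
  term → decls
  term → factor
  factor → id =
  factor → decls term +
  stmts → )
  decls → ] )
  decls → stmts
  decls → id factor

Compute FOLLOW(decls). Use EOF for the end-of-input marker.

{ EOF, ), +, =, ], id }

In term → decls stmts ) =: add FIRST(stmts ) =) = { ) }.
In term → decls: decls is at the end, add FOLLOW(term) = { EOF, + }.
In factor → decls term +: add FIRST(term +) = { ), =, ], id }.
Union: FOLLOW(decls) = { EOF, ), +, =, ], id }.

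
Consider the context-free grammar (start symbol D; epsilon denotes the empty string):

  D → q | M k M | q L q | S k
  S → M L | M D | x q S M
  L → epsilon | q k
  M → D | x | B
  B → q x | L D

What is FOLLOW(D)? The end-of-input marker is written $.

D is the start symbol, so $ ∈ FOLLOW(D).
In S → M D: D is at the end, add FOLLOW(S) = { k, q, x }.
In M → D: D is at the end, add FOLLOW(M) = { $, k, q, x }.
In B → L D: D is at the end, add FOLLOW(B) = { $, k, q, x }.
Union: FOLLOW(D) = { $, k, q, x }.

{ $, k, q, x }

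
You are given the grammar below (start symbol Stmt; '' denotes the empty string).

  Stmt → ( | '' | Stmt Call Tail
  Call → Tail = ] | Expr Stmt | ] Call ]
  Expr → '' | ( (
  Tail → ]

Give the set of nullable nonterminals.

Directly nullable (have an ''-production): Stmt, Expr.
Call → Expr Stmt with every symbol nullable, so Call is nullable.
No other nonterminal has a production whose RHS symbols are all nullable.

{ Call, Expr, Stmt }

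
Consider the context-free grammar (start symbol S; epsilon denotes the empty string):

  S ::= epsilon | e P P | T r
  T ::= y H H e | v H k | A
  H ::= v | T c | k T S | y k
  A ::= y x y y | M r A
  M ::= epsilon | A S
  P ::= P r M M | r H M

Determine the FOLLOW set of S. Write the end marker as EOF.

S is the start symbol, so EOF ∈ FOLLOW(S).
In H ::= k T S: S is at the end, add FOLLOW(H) = { EOF, e, k, r, v, y }.
In M ::= A S: S is at the end, add FOLLOW(M) = { EOF, e, k, r, v, y }.
Union: FOLLOW(S) = { EOF, e, k, r, v, y }.

{ EOF, e, k, r, v, y }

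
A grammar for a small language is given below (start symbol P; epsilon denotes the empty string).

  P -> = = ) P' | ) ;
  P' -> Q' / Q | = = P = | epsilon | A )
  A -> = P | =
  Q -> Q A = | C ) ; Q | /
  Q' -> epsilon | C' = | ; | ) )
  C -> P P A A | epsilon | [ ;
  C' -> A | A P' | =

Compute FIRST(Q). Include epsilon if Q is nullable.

From Q -> Q A =: add FIRST(Q) = { ), /, =, [ }.
From Q -> C ) ; Q: C nullable, take FIRST(C) ∪ {)} = { ), =, [ }.
Q -> / contributes {/}.
Union: FIRST(Q) = { ), /, =, [ }.

{ ), /, =, [ }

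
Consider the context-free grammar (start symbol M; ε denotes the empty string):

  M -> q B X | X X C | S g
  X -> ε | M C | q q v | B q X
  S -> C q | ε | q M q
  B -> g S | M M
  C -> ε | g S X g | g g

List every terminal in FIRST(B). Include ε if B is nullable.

B -> g S contributes {g}.
From B -> M M: M, M nullable, take FIRST(M) ∪ FIRST(M) = { g, q }; also ε since the whole RHS is nullable.
Union: FIRST(B) = { g, q, ε }.

{ g, q, ε }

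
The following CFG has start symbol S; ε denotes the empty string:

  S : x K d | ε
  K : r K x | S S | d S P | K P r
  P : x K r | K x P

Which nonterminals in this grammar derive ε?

{ K, S }

Directly nullable (have an ε-production): S.
K : S S with every symbol nullable, so K is nullable.
No other nonterminal has a production whose RHS symbols are all nullable.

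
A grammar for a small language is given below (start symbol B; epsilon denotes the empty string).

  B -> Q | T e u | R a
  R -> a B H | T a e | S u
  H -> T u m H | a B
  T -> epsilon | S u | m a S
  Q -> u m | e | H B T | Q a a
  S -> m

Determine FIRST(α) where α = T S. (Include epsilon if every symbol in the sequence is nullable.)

Add FIRST(T)\{epsilon} = { m }; T is nullable, continue.
Add FIRST(S) = { m }; S is not nullable, stop.

{ m }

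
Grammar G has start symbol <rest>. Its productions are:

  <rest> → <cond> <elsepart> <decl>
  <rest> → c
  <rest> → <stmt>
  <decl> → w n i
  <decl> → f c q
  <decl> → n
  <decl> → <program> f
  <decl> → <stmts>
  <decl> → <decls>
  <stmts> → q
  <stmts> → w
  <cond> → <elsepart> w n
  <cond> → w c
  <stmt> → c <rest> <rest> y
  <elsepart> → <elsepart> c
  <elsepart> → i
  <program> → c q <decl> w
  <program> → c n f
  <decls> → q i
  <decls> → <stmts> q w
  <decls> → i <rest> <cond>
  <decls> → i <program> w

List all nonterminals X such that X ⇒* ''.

{ } (none)

No nonterminal has an empty production or an RHS whose symbols are all nullable.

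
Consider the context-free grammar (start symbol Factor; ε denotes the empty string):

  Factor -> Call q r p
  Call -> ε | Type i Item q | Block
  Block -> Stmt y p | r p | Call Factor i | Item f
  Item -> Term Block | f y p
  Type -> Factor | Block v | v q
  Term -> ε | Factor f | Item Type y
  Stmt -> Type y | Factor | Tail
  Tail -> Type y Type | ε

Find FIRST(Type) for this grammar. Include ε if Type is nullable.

{ f, q, r, v, y }

From Type -> Factor: add FIRST(Factor) = { f, q, r, v, y }.
From Type -> Block v: add FIRST(Block) = { f, q, r, v, y }.
Type -> v q contributes {v}.
Union: FIRST(Type) = { f, q, r, v, y }.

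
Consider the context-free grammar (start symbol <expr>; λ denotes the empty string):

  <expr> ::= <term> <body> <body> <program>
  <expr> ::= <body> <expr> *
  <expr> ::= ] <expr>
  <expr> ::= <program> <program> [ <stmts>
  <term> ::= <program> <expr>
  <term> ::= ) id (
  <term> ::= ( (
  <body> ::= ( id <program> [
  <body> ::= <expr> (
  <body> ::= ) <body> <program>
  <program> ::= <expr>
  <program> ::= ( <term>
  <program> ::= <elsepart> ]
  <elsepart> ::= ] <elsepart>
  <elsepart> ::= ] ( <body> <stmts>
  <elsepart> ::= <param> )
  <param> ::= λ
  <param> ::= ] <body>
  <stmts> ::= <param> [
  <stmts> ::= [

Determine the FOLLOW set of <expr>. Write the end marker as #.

{ #, (, ), *, [, ] }

<expr> is the start symbol, so # ∈ FOLLOW(<expr>).
In <expr> ::= <body> <expr> *: add FIRST(*) = { * }.
In <expr> ::= ] <expr>: <expr> is at the end, add FOLLOW(<expr>) = { #, (, ), *, [, ] }.
In <term> ::= <program> <expr>: <expr> is at the end, add FOLLOW(<term>) = { #, (, ), *, [, ] }.
In <body> ::= <expr> (: add FIRST(() = { ( }.
In <program> ::= <expr>: <expr> is at the end, add FOLLOW(<program>) = { #, (, ), *, [, ] }.
Union: FOLLOW(<expr>) = { #, (, ), *, [, ] }.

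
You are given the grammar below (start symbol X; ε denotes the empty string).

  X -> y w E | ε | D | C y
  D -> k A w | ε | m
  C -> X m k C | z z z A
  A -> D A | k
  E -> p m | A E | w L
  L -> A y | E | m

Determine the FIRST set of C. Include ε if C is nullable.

From C -> X m k C: X nullable, take FIRST(X) ∪ {m} = { k, m, y, z }.
C -> z z z A contributes {z}.
Union: FIRST(C) = { k, m, y, z }.

{ k, m, y, z }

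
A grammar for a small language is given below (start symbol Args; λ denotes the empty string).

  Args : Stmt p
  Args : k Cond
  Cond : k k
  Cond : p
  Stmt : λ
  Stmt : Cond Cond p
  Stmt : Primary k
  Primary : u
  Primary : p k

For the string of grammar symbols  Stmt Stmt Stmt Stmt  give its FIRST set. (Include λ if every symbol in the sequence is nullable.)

Add FIRST(Stmt)\{λ} = { k, p, u }; Stmt is nullable, continue.
Add FIRST(Stmt)\{λ} = { k, p, u }; Stmt is nullable, continue.
Add FIRST(Stmt)\{λ} = { k, p, u }; Stmt is nullable, continue.
Add FIRST(Stmt)\{λ} = { k, p, u }; Stmt is nullable, continue.
Every symbol is nullable, so include λ.

{ k, p, u, λ }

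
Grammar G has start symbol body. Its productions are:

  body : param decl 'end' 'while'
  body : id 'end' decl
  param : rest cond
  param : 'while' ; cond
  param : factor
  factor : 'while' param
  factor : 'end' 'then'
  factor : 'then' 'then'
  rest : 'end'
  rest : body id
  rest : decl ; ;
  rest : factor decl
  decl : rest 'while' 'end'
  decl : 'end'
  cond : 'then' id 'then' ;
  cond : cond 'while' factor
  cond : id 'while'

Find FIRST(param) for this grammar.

{ 'end', 'then', 'while', id }

From param : rest cond: add FIRST(rest) = { 'end', 'then', 'while', id }.
param : 'while' ; cond contributes {'while'}.
From param : factor: add FIRST(factor) = { 'end', 'then', 'while' }.
Union: FIRST(param) = { 'end', 'then', 'while', id }.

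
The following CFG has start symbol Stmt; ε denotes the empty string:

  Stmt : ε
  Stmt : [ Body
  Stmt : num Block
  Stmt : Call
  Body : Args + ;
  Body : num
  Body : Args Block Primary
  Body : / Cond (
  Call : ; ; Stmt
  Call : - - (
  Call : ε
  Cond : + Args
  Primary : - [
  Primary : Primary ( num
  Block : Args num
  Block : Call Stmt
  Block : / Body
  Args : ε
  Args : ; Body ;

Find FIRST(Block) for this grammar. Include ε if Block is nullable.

{ -, /, ;, [, num, ε }

From Block : Args num: Args nullable, take FIRST(Args) ∪ {num} = { ;, num }.
From Block : Call Stmt: Call, Stmt nullable, take FIRST(Call) ∪ FIRST(Stmt) = { -, ;, [, num }; also ε since the whole RHS is nullable.
Block : / Body contributes {/}.
Union: FIRST(Block) = { -, /, ;, [, num, ε }.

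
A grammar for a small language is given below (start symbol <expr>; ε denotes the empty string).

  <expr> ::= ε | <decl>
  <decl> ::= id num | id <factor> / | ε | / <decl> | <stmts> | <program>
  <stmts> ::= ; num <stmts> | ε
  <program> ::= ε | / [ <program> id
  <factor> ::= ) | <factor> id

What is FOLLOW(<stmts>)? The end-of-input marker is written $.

{ $ }

In <decl> ::= <stmts>: <stmts> is at the end, add FOLLOW(<decl>) = { $ }.
In <stmts> ::= ; num <stmts>: <stmts> is at the end, add FOLLOW(<stmts>) = { $ }.
Union: FOLLOW(<stmts>) = { $ }.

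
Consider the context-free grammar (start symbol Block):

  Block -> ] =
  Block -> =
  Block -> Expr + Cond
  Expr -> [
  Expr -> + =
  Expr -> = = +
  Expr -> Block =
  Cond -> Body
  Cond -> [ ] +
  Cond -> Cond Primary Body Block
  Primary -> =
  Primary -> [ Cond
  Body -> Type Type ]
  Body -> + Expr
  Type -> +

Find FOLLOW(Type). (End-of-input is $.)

In Body -> Type Type ]: add FIRST(Type ]) = { + }.
In Body -> Type Type ]: add FIRST(]) = { ] }.
Union: FOLLOW(Type) = { +, ] }.

{ +, ] }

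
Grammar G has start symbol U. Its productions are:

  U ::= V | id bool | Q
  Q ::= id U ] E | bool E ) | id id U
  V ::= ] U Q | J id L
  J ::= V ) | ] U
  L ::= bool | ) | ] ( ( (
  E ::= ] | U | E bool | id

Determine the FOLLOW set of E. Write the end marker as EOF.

In Q ::= id U ] E: E is at the end, add FOLLOW(Q) = { EOF, ), ], bool, id }.
In Q ::= bool E ): add FIRST()) = { ) }.
In E ::= E bool: add FIRST(bool) = { bool }.
Union: FOLLOW(E) = { EOF, ), ], bool, id }.

{ EOF, ), ], bool, id }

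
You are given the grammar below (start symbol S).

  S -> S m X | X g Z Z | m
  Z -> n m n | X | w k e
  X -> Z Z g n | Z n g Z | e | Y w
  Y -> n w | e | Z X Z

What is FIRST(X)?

{ e, n, w }

From X -> Z Z g n: add FIRST(Z) = { e, n, w }.
From X -> Z n g Z: add FIRST(Z) = { e, n, w }.
X -> e contributes {e}.
From X -> Y w: add FIRST(Y) = { e, n, w }.
Union: FIRST(X) = { e, n, w }.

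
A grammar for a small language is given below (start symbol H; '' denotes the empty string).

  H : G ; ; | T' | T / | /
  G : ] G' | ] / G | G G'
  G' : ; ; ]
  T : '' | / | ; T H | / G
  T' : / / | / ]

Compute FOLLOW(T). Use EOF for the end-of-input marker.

{ /, ;, ] }

In H : T /: add FIRST(/) = { / }.
In T : ; T H: add FIRST(H) = { /, ;, ] }.
Union: FOLLOW(T) = { /, ;, ] }.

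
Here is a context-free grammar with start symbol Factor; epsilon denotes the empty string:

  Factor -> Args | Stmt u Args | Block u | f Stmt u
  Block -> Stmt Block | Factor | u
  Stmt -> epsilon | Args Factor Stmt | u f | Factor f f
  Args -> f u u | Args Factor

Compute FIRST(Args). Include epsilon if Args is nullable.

{ f }

Args -> f u u contributes {f}.
From Args -> Args Factor: add FIRST(Args) = { f }.
Union: FIRST(Args) = { f }.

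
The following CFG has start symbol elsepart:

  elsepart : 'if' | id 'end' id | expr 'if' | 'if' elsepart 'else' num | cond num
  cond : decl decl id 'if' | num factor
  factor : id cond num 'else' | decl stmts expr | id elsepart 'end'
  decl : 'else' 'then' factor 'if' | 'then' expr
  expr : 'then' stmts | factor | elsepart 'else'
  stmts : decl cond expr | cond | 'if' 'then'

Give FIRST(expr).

expr : 'then' stmts contributes {'then'}.
From expr : factor: add FIRST(factor) = { 'else', 'then', id }.
From expr : elsepart 'else': add FIRST(elsepart) = { 'else', 'if', 'then', id, num }.
Union: FIRST(expr) = { 'else', 'if', 'then', id, num }.

{ 'else', 'if', 'then', id, num }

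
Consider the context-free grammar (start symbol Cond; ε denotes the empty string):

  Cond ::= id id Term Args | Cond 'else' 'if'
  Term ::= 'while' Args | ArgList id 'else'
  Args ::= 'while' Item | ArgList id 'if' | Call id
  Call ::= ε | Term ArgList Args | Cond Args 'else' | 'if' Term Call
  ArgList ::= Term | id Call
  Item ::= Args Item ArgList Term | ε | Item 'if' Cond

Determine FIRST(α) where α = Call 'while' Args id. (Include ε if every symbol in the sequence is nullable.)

Add FIRST(Call)\{ε} = { 'if', 'while', id }; Call is nullable, continue.
'while' is a terminal; add {'while'} and stop.

{ 'if', 'while', id }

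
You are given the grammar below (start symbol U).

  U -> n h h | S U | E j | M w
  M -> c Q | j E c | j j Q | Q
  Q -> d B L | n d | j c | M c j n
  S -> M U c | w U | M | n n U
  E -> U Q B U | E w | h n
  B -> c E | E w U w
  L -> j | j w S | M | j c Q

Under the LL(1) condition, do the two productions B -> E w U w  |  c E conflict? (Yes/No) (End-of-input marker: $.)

Yes

FIRST(E w U w) = { c, d, h, j, n, w } and FIRST(c E) = { c }.
Both contain c, so the two alternatives are not disjoint — LL(1) conflict.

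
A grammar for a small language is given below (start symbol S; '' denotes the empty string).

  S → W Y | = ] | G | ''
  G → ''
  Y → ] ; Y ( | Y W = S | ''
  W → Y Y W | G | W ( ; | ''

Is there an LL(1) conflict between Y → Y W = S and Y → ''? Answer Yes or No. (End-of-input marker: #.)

Yes

FIRST(Y W = S) = { (, =, ] } and FIRST('') = { '' }.
The second alternative is nullable and FOLLOW(Y) = { #, (, =, ] } shares ( with FIRST of the first — conflict.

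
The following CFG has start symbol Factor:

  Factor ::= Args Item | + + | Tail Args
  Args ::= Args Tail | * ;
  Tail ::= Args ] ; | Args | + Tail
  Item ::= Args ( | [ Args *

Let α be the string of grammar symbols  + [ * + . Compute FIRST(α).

+ is a terminal; add {+} and stop.

{ + }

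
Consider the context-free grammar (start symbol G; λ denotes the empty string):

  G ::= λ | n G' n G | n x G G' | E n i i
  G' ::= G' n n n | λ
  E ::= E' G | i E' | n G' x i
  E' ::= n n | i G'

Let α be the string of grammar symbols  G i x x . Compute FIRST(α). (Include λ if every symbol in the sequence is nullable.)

{ i, n }

Add FIRST(G)\{λ} = { i, n }; G is nullable, continue.
i is a terminal; add {i} and stop.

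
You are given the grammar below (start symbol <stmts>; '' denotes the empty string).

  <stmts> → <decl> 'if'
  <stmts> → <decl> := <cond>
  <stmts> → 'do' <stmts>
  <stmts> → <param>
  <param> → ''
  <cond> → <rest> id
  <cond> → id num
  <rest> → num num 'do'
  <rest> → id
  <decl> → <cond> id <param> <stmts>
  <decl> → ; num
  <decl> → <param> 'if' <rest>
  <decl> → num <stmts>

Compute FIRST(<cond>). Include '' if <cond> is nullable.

{ id, num }

From <cond> → <rest> id: add FIRST(<rest>) = { id, num }.
<cond> → id num contributes {id}.
Union: FIRST(<cond>) = { id, num }.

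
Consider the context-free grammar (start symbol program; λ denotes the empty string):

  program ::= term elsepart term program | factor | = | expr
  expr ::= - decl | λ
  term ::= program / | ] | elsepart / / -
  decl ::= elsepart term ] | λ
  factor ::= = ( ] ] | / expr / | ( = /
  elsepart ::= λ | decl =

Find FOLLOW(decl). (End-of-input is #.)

In expr ::= - decl: decl is at the end, add FOLLOW(expr) = { #, / }.
In elsepart ::= decl =: add FIRST(=) = { = }.
Union: FOLLOW(decl) = { #, /, = }.

{ #, /, = }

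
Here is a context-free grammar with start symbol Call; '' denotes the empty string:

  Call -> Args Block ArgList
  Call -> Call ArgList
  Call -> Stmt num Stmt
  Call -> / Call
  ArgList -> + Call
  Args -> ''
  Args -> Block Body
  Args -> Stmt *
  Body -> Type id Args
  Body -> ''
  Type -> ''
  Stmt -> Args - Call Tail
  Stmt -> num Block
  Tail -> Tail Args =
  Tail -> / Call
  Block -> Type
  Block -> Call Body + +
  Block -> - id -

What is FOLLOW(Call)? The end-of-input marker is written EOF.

Call is the start symbol, so EOF ∈ FOLLOW(Call).
In Call -> Call ArgList: add FIRST(ArgList) = { + }.
In Call -> / Call: Call is at the end, add FOLLOW(Call) = { EOF, *, +, -, /, =, id, num }.
In ArgList -> + Call: Call is at the end, add FOLLOW(ArgList) = { EOF, *, +, -, /, =, id, num }.
In Stmt -> Args - Call Tail: add FIRST(Tail) = { / }.
In Tail -> / Call: Call is at the end, add FOLLOW(Tail) = { EOF, *, +, -, /, =, id, num }.
In Block -> Call Body + +: add FIRST(Body + +) = { +, id }.
Union: FOLLOW(Call) = { EOF, *, +, -, /, =, id, num }.

{ EOF, *, +, -, /, =, id, num }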